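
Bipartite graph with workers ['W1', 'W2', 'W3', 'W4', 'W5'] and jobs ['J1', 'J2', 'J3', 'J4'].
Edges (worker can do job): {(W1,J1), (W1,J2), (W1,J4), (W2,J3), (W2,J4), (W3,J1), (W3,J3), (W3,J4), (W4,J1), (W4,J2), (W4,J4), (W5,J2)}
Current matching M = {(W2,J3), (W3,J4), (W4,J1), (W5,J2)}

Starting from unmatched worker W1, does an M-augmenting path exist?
No augmenting path from W1

Alternating search from W1 reaches jobs: {J1, J2, J3, J4}.
Every reachable job is already matched in M, and following those matched edges back to workers exposes no further unvisited jobs.
No M-augmenting path from W1 exists.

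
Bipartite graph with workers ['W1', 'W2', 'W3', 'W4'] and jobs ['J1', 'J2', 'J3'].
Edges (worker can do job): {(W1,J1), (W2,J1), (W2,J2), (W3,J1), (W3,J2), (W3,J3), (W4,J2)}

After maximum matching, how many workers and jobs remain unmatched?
Unmatched: 1 workers, 0 jobs

Maximum matching size: 3
Workers: 4 total, 3 matched, 1 unmatched
Jobs: 3 total, 3 matched, 0 unmatched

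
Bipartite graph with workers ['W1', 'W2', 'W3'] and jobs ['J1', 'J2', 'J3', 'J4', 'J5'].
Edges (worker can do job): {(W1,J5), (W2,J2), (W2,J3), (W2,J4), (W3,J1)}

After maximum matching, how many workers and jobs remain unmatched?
Unmatched: 0 workers, 2 jobs

Maximum matching size: 3
Workers: 3 total, 3 matched, 0 unmatched
Jobs: 5 total, 3 matched, 2 unmatched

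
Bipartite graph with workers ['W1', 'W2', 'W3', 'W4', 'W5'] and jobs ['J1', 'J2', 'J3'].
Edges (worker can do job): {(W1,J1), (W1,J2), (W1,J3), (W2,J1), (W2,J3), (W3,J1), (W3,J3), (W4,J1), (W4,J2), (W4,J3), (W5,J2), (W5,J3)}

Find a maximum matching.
Matching: {(W3,J1), (W4,J3), (W5,J2)}

Maximum matching (size 3):
  W3 → J1
  W4 → J3
  W5 → J2

Each worker is assigned to at most one job, and each job to at most one worker.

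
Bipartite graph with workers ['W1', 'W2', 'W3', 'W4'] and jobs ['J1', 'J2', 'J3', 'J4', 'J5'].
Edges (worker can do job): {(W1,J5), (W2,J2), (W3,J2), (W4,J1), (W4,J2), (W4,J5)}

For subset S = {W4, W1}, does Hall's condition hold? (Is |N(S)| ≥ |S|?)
Yes: |N(S)| = 3, |S| = 2

Subset S = {W4, W1}
Neighbors N(S) = {J1, J2, J5}

|N(S)| = 3, |S| = 2
Hall's condition: |N(S)| ≥ |S| is satisfied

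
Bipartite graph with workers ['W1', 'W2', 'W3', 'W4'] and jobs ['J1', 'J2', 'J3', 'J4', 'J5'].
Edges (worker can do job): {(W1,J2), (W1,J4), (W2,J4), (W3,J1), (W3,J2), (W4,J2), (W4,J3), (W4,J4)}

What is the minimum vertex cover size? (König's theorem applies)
Minimum vertex cover size = 4

By König's theorem: in bipartite graphs,
min vertex cover = max matching = 4

Maximum matching has size 4, so minimum vertex cover also has size 4.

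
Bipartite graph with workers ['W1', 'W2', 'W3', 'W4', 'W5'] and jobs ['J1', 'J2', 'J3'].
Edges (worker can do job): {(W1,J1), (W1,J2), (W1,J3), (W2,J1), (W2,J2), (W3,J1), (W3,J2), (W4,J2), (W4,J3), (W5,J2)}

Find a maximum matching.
Matching: {(W3,J1), (W4,J3), (W5,J2)}

Maximum matching (size 3):
  W3 → J1
  W4 → J3
  W5 → J2

Each worker is assigned to at most one job, and each job to at most one worker.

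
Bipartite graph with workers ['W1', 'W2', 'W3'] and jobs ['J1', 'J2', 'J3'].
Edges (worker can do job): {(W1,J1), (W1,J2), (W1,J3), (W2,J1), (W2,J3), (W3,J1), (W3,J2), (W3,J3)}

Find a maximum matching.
Matching: {(W1,J1), (W2,J3), (W3,J2)}

Maximum matching (size 3):
  W1 → J1
  W2 → J3
  W3 → J2

Each worker is assigned to at most one job, and each job to at most one worker.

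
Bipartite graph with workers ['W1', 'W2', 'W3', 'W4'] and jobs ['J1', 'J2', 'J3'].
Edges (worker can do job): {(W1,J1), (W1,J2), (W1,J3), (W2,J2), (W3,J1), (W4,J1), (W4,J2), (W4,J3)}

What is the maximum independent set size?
Maximum independent set = 4

By König's theorem:
- Min vertex cover = Max matching = 3
- Max independent set = Total vertices - Min vertex cover
- Max independent set = 7 - 3 = 4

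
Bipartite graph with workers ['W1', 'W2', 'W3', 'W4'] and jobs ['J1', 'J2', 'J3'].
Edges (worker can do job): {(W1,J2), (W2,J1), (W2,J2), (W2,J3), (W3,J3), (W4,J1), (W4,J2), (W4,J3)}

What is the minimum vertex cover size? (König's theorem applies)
Minimum vertex cover size = 3

By König's theorem: in bipartite graphs,
min vertex cover = max matching = 3

Maximum matching has size 3, so minimum vertex cover also has size 3.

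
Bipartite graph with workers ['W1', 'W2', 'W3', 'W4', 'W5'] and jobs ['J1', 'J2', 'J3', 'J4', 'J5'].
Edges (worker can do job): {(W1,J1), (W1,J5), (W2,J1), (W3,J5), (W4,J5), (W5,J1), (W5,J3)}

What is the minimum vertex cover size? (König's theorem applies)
Minimum vertex cover size = 3

By König's theorem: in bipartite graphs,
min vertex cover = max matching = 3

Maximum matching has size 3, so minimum vertex cover also has size 3.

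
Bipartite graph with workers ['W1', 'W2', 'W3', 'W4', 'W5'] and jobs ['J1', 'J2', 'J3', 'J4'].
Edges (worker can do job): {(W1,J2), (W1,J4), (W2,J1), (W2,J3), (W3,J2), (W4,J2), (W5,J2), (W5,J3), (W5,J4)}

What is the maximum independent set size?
Maximum independent set = 5

By König's theorem:
- Min vertex cover = Max matching = 4
- Max independent set = Total vertices - Min vertex cover
- Max independent set = 9 - 4 = 5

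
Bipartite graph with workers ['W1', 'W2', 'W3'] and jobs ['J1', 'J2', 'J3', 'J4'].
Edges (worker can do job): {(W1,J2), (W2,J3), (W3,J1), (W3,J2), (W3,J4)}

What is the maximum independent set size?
Maximum independent set = 4

By König's theorem:
- Min vertex cover = Max matching = 3
- Max independent set = Total vertices - Min vertex cover
- Max independent set = 7 - 3 = 4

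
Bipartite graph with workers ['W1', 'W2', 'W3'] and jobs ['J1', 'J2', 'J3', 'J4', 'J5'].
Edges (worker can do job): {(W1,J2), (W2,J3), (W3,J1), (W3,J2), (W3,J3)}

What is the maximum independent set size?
Maximum independent set = 5

By König's theorem:
- Min vertex cover = Max matching = 3
- Max independent set = Total vertices - Min vertex cover
- Max independent set = 8 - 3 = 5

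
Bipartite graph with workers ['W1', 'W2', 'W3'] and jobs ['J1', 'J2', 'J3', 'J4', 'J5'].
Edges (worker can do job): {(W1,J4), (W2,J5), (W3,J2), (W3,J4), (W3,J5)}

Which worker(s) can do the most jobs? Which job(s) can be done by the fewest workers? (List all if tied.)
Most versatile: W3 (3 jobs); Least covered: J1, J3 (0 workers)

Worker degrees (jobs they can do): W1:1, W2:1, W3:3
Job degrees (workers who can do it): J1:0, J2:1, J3:0, J4:2, J5:2

Maximum worker degree is 3, achieved by: W3
Minimum job degree is 0, achieved by: J1, J3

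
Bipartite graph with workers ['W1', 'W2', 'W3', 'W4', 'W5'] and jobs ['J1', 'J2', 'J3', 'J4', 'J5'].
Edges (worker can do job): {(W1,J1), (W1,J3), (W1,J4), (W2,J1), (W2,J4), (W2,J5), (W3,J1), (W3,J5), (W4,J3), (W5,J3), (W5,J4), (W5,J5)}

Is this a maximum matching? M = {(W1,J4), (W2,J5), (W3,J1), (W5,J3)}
Yes, size 4 is maximum

Proposed matching has size 4.
Maximum matching size for this graph: 4.

This is a maximum matching.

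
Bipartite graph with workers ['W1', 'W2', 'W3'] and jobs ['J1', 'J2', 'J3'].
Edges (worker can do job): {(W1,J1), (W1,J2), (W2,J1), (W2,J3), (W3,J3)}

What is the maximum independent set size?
Maximum independent set = 3

By König's theorem:
- Min vertex cover = Max matching = 3
- Max independent set = Total vertices - Min vertex cover
- Max independent set = 6 - 3 = 3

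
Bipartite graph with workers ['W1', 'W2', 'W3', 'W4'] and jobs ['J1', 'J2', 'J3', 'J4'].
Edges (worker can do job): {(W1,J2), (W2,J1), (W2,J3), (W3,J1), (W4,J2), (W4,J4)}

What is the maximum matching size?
Maximum matching size = 4

Maximum matching: {(W1,J2), (W2,J3), (W3,J1), (W4,J4)}
Size: 4

This assigns 4 workers to 4 distinct jobs.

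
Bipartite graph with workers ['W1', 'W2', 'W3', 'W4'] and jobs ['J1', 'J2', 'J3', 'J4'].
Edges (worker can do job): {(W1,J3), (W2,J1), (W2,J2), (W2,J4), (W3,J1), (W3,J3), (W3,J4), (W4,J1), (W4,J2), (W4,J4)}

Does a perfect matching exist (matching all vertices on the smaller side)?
Yes, perfect matching exists (size 4)

Perfect matching: {(W1,J3), (W2,J1), (W3,J4), (W4,J2)}
All 4 vertices on the smaller side are matched.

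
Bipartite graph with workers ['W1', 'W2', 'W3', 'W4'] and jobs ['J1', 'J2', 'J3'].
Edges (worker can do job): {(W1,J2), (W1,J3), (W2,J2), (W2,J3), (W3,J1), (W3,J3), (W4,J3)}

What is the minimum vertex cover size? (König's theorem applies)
Minimum vertex cover size = 3

By König's theorem: in bipartite graphs,
min vertex cover = max matching = 3

Maximum matching has size 3, so minimum vertex cover also has size 3.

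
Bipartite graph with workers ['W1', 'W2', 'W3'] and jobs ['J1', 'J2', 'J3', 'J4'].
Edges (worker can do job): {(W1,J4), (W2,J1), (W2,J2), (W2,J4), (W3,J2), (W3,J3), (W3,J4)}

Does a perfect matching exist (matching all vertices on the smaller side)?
Yes, perfect matching exists (size 3)

Perfect matching: {(W1,J4), (W2,J2), (W3,J3)}
All 3 vertices on the smaller side are matched.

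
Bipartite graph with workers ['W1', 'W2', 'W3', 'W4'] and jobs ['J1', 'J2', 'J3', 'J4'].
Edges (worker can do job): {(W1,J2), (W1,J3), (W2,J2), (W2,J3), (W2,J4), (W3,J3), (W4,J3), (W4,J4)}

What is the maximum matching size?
Maximum matching size = 3

Maximum matching: {(W1,J2), (W3,J3), (W4,J4)}
Size: 3

This assigns 3 workers to 3 distinct jobs.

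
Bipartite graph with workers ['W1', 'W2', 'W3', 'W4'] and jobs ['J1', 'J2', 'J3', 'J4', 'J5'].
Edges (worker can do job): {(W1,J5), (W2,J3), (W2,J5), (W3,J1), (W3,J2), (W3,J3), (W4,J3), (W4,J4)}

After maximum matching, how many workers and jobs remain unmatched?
Unmatched: 0 workers, 1 jobs

Maximum matching size: 4
Workers: 4 total, 4 matched, 0 unmatched
Jobs: 5 total, 4 matched, 1 unmatched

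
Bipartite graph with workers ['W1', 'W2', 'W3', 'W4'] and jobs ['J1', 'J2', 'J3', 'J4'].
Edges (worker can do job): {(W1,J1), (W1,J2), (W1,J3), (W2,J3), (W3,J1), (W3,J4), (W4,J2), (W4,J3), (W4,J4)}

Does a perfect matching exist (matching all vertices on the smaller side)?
Yes, perfect matching exists (size 4)

Perfect matching: {(W1,J2), (W2,J3), (W3,J1), (W4,J4)}
All 4 vertices on the smaller side are matched.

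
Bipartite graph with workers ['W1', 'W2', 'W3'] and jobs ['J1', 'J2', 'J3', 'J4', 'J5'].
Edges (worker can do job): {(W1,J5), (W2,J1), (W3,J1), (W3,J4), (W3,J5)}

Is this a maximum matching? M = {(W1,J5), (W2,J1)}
No, size 2 is not maximum

Proposed matching has size 2.
Maximum matching size for this graph: 3.

This is NOT maximum - can be improved to size 3.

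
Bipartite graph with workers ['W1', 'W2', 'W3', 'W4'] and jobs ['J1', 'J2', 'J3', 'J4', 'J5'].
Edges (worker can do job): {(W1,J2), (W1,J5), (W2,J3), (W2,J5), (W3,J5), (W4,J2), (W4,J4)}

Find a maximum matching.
Matching: {(W1,J2), (W2,J3), (W3,J5), (W4,J4)}

Maximum matching (size 4):
  W1 → J2
  W2 → J3
  W3 → J5
  W4 → J4

Each worker is assigned to at most one job, and each job to at most one worker.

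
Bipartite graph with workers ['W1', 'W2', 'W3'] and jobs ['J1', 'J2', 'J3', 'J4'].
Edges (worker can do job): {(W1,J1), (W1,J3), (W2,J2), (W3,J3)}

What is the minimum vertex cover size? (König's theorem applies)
Minimum vertex cover size = 3

By König's theorem: in bipartite graphs,
min vertex cover = max matching = 3

Maximum matching has size 3, so minimum vertex cover also has size 3.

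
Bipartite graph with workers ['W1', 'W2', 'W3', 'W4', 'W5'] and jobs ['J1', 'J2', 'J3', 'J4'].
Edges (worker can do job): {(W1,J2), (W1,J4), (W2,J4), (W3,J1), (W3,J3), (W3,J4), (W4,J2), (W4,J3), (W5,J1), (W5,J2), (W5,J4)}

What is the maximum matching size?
Maximum matching size = 4

Maximum matching: {(W1,J4), (W3,J1), (W4,J3), (W5,J2)}
Size: 4

This assigns 4 workers to 4 distinct jobs.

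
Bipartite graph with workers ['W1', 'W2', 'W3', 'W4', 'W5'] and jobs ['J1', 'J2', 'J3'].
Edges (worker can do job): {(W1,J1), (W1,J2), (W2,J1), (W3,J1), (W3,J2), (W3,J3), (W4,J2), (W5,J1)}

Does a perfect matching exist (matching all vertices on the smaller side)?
Yes, perfect matching exists (size 3)

Perfect matching: {(W3,J3), (W4,J2), (W5,J1)}
All 3 vertices on the smaller side are matched.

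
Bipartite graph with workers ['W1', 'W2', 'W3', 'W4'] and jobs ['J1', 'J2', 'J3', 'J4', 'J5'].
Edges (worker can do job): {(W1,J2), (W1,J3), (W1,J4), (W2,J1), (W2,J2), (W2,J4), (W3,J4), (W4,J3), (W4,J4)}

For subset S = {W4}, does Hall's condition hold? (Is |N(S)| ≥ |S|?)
Yes: |N(S)| = 2, |S| = 1

Subset S = {W4}
Neighbors N(S) = {J3, J4}

|N(S)| = 2, |S| = 1
Hall's condition: |N(S)| ≥ |S| is satisfied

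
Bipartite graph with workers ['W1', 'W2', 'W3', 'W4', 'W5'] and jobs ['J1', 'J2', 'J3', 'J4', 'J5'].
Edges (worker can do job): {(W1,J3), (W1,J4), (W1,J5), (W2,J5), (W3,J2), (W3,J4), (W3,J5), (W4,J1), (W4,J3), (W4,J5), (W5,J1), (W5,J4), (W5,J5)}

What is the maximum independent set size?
Maximum independent set = 5

By König's theorem:
- Min vertex cover = Max matching = 5
- Max independent set = Total vertices - Min vertex cover
- Max independent set = 10 - 5 = 5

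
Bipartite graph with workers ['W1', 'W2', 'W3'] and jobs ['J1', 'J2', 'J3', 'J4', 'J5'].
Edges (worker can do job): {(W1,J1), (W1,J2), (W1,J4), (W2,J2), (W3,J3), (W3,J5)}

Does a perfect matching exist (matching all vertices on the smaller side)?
Yes, perfect matching exists (size 3)

Perfect matching: {(W1,J1), (W2,J2), (W3,J5)}
All 3 vertices on the smaller side are matched.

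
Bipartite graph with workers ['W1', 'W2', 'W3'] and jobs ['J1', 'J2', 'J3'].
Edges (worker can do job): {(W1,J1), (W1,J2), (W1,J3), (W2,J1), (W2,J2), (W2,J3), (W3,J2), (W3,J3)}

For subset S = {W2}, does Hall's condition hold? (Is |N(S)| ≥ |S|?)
Yes: |N(S)| = 3, |S| = 1

Subset S = {W2}
Neighbors N(S) = {J1, J2, J3}

|N(S)| = 3, |S| = 1
Hall's condition: |N(S)| ≥ |S| is satisfied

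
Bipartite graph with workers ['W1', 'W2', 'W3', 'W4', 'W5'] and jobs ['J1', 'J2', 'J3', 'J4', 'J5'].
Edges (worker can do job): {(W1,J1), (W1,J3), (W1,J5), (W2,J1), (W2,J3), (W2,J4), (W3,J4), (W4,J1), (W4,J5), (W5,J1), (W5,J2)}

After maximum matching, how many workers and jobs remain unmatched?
Unmatched: 0 workers, 0 jobs

Maximum matching size: 5
Workers: 5 total, 5 matched, 0 unmatched
Jobs: 5 total, 5 matched, 0 unmatched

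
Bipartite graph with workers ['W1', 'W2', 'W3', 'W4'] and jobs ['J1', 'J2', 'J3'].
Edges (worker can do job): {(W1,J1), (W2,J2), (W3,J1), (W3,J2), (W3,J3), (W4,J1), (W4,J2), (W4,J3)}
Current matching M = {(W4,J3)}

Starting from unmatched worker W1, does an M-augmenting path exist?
Yes: W1 → J1

An M-augmenting path alternates non-matching / matching edges, starting and ending at unmatched vertices.
Path: W1 → J1
(J1 is unmatched in M, so the path is augmenting.)
Flipping edges along this path would increase |M| from 1 to 2.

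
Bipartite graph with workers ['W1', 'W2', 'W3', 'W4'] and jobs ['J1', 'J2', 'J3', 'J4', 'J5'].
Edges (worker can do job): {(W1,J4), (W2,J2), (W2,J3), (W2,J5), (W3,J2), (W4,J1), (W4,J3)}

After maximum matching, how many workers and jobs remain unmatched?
Unmatched: 0 workers, 1 jobs

Maximum matching size: 4
Workers: 4 total, 4 matched, 0 unmatched
Jobs: 5 total, 4 matched, 1 unmatched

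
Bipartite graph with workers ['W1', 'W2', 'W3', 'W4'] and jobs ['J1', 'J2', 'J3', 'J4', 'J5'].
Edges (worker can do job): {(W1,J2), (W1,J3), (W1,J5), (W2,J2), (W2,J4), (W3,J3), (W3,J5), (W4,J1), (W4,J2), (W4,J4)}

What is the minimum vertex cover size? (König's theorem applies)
Minimum vertex cover size = 4

By König's theorem: in bipartite graphs,
min vertex cover = max matching = 4

Maximum matching has size 4, so minimum vertex cover also has size 4.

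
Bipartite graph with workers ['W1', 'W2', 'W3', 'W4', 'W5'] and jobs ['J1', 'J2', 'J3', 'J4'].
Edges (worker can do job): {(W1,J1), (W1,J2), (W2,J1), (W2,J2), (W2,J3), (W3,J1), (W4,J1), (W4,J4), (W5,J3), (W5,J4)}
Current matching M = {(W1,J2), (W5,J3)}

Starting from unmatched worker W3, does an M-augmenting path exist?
Yes: W3 → J1

An M-augmenting path alternates non-matching / matching edges, starting and ending at unmatched vertices.
Path: W3 → J1
(J1 is unmatched in M, so the path is augmenting.)
Flipping edges along this path would increase |M| from 2 to 3.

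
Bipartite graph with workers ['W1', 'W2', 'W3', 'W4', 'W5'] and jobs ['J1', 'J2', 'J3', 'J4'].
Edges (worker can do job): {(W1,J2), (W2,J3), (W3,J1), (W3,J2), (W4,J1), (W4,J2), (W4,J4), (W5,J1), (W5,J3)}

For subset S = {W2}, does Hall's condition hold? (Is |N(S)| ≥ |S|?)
Yes: |N(S)| = 1, |S| = 1

Subset S = {W2}
Neighbors N(S) = {J3}

|N(S)| = 1, |S| = 1
Hall's condition: |N(S)| ≥ |S| is satisfied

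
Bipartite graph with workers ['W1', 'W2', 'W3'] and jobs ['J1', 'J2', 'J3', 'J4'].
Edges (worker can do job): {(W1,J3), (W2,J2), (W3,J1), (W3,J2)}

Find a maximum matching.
Matching: {(W1,J3), (W2,J2), (W3,J1)}

Maximum matching (size 3):
  W1 → J3
  W2 → J2
  W3 → J1

Each worker is assigned to at most one job, and each job to at most one worker.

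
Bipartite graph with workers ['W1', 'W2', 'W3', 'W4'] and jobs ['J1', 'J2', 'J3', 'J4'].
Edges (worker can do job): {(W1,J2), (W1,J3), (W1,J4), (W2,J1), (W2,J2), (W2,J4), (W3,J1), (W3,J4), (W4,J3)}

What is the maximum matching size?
Maximum matching size = 4

Maximum matching: {(W1,J2), (W2,J1), (W3,J4), (W4,J3)}
Size: 4

This assigns 4 workers to 4 distinct jobs.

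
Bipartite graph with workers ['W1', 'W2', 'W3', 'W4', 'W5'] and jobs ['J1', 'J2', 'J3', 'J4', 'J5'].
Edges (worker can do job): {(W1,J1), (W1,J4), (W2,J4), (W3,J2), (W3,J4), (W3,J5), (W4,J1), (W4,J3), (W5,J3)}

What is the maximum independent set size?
Maximum independent set = 6

By König's theorem:
- Min vertex cover = Max matching = 4
- Max independent set = Total vertices - Min vertex cover
- Max independent set = 10 - 4 = 6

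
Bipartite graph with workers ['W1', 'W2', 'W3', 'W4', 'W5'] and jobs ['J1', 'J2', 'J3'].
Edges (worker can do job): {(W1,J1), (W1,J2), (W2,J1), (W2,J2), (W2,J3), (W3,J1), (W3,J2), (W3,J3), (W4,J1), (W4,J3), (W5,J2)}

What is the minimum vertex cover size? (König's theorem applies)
Minimum vertex cover size = 3

By König's theorem: in bipartite graphs,
min vertex cover = max matching = 3

Maximum matching has size 3, so minimum vertex cover also has size 3.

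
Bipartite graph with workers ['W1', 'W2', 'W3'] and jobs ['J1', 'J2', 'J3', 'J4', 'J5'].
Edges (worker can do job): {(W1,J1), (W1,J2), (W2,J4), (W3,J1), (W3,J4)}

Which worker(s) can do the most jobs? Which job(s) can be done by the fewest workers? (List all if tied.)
Most versatile: W1, W3 (2 jobs); Least covered: J3, J5 (0 workers)

Worker degrees (jobs they can do): W1:2, W2:1, W3:2
Job degrees (workers who can do it): J1:2, J2:1, J3:0, J4:2, J5:0

Maximum worker degree is 2, achieved by: W1, W3
Minimum job degree is 0, achieved by: J3, J5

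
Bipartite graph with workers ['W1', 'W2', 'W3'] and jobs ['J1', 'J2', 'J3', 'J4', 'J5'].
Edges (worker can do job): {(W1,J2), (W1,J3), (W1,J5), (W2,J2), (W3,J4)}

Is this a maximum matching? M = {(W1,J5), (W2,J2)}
No, size 2 is not maximum

Proposed matching has size 2.
Maximum matching size for this graph: 3.

This is NOT maximum - can be improved to size 3.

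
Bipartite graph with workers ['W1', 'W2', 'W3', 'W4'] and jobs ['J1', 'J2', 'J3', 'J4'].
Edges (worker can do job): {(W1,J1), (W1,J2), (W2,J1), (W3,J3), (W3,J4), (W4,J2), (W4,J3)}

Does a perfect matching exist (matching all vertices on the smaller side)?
Yes, perfect matching exists (size 4)

Perfect matching: {(W1,J2), (W2,J1), (W3,J4), (W4,J3)}
All 4 vertices on the smaller side are matched.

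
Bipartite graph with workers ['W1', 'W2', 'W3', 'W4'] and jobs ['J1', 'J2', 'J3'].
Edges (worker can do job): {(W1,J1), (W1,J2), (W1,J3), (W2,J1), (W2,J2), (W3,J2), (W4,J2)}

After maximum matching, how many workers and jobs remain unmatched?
Unmatched: 1 workers, 0 jobs

Maximum matching size: 3
Workers: 4 total, 3 matched, 1 unmatched
Jobs: 3 total, 3 matched, 0 unmatched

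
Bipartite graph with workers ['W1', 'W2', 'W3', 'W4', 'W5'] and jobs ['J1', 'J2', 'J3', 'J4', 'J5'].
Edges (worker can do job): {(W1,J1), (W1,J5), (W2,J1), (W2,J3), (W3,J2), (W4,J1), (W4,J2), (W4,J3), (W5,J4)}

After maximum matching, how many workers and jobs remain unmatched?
Unmatched: 0 workers, 0 jobs

Maximum matching size: 5
Workers: 5 total, 5 matched, 0 unmatched
Jobs: 5 total, 5 matched, 0 unmatched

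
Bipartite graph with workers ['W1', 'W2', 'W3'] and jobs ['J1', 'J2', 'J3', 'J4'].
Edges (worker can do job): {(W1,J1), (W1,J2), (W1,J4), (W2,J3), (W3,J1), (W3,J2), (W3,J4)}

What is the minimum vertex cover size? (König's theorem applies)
Minimum vertex cover size = 3

By König's theorem: in bipartite graphs,
min vertex cover = max matching = 3

Maximum matching has size 3, so minimum vertex cover also has size 3.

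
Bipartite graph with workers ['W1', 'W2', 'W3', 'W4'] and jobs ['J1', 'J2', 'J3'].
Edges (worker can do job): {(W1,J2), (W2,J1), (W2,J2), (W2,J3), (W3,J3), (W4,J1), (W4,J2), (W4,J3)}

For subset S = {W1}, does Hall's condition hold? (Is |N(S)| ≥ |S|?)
Yes: |N(S)| = 1, |S| = 1

Subset S = {W1}
Neighbors N(S) = {J2}

|N(S)| = 1, |S| = 1
Hall's condition: |N(S)| ≥ |S| is satisfied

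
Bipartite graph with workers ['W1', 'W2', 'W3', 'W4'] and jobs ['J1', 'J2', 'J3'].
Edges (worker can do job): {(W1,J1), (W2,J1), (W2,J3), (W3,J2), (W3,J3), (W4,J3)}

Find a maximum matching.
Matching: {(W1,J1), (W3,J2), (W4,J3)}

Maximum matching (size 3):
  W1 → J1
  W3 → J2
  W4 → J3

Each worker is assigned to at most one job, and each job to at most one worker.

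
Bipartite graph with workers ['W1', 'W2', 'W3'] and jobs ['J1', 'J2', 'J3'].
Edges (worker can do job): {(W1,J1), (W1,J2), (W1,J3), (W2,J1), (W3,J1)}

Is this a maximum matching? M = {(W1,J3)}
No, size 1 is not maximum

Proposed matching has size 1.
Maximum matching size for this graph: 2.

This is NOT maximum - can be improved to size 2.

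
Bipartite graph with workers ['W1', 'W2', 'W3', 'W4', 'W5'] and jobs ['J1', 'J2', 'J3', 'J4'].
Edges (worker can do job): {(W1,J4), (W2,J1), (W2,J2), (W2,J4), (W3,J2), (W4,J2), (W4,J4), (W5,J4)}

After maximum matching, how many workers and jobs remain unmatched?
Unmatched: 2 workers, 1 jobs

Maximum matching size: 3
Workers: 5 total, 3 matched, 2 unmatched
Jobs: 4 total, 3 matched, 1 unmatched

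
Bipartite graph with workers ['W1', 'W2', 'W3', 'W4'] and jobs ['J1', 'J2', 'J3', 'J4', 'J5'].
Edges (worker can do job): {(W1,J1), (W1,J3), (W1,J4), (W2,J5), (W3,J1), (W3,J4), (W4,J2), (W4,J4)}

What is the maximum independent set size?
Maximum independent set = 5

By König's theorem:
- Min vertex cover = Max matching = 4
- Max independent set = Total vertices - Min vertex cover
- Max independent set = 9 - 4 = 5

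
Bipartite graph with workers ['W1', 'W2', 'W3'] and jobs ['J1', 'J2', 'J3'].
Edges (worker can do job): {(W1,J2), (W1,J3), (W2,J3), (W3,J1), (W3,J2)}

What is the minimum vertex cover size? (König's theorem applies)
Minimum vertex cover size = 3

By König's theorem: in bipartite graphs,
min vertex cover = max matching = 3

Maximum matching has size 3, so minimum vertex cover also has size 3.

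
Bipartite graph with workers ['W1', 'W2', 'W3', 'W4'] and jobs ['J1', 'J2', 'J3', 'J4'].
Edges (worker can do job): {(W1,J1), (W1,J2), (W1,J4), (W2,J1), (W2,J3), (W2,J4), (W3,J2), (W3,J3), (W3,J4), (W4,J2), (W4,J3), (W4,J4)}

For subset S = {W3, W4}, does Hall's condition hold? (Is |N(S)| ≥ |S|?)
Yes: |N(S)| = 3, |S| = 2

Subset S = {W3, W4}
Neighbors N(S) = {J2, J3, J4}

|N(S)| = 3, |S| = 2
Hall's condition: |N(S)| ≥ |S| is satisfied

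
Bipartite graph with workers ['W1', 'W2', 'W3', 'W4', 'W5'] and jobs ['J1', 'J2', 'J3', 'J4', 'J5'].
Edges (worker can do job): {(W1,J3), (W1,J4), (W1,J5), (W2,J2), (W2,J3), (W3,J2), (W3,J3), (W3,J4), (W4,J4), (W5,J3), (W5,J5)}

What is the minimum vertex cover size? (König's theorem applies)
Minimum vertex cover size = 4

By König's theorem: in bipartite graphs,
min vertex cover = max matching = 4

Maximum matching has size 4, so minimum vertex cover also has size 4.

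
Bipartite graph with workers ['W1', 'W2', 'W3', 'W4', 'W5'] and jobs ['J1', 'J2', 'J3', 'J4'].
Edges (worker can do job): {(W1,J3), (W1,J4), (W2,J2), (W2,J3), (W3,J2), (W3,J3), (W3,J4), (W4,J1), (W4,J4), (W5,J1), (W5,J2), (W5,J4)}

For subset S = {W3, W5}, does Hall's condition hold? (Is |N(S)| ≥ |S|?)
Yes: |N(S)| = 4, |S| = 2

Subset S = {W3, W5}
Neighbors N(S) = {J1, J2, J3, J4}

|N(S)| = 4, |S| = 2
Hall's condition: |N(S)| ≥ |S| is satisfied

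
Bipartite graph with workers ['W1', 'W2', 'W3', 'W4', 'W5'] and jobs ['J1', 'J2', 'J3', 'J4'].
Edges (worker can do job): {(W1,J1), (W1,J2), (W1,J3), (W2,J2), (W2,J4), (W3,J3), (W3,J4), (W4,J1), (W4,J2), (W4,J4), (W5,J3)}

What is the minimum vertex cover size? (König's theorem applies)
Minimum vertex cover size = 4

By König's theorem: in bipartite graphs,
min vertex cover = max matching = 4

Maximum matching has size 4, so minimum vertex cover also has size 4.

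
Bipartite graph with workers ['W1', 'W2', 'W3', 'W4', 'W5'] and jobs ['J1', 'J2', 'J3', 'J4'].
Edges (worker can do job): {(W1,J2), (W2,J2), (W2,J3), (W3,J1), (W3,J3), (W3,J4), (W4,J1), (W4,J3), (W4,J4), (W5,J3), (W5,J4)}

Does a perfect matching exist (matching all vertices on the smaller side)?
Yes, perfect matching exists (size 4)

Perfect matching: {(W1,J2), (W3,J1), (W4,J4), (W5,J3)}
All 4 vertices on the smaller side are matched.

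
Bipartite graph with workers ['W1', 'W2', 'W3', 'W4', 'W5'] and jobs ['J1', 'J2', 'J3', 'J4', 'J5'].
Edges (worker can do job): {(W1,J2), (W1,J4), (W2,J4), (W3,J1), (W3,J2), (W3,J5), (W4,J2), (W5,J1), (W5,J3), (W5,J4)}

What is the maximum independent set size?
Maximum independent set = 6

By König's theorem:
- Min vertex cover = Max matching = 4
- Max independent set = Total vertices - Min vertex cover
- Max independent set = 10 - 4 = 6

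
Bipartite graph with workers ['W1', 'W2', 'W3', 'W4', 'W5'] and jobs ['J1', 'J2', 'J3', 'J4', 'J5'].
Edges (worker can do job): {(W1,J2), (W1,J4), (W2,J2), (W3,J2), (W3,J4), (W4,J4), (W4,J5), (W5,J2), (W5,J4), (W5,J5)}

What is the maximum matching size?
Maximum matching size = 3

Maximum matching: {(W3,J2), (W4,J4), (W5,J5)}
Size: 3

This assigns 3 workers to 3 distinct jobs.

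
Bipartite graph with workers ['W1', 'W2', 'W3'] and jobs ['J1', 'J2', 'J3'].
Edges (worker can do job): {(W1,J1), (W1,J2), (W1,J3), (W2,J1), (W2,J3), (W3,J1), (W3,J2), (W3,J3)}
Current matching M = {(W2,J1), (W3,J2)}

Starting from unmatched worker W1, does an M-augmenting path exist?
Yes: W1 → J3

An M-augmenting path alternates non-matching / matching edges, starting and ending at unmatched vertices.
Path: W1 → J3
(J3 is unmatched in M, so the path is augmenting.)
Flipping edges along this path would increase |M| from 2 to 3.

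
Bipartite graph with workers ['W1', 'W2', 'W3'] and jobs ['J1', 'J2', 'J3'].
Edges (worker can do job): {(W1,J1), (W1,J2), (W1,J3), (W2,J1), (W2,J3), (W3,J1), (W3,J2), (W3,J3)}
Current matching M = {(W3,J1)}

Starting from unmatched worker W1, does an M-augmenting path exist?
Yes: W1 → J2

An M-augmenting path alternates non-matching / matching edges, starting and ending at unmatched vertices.
Path: W1 → J2
(J2 is unmatched in M, so the path is augmenting.)
Flipping edges along this path would increase |M| from 1 to 2.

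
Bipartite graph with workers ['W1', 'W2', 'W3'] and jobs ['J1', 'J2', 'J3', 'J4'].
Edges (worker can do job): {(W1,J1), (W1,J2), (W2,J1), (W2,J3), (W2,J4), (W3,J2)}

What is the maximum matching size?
Maximum matching size = 3

Maximum matching: {(W1,J1), (W2,J4), (W3,J2)}
Size: 3

This assigns 3 workers to 3 distinct jobs.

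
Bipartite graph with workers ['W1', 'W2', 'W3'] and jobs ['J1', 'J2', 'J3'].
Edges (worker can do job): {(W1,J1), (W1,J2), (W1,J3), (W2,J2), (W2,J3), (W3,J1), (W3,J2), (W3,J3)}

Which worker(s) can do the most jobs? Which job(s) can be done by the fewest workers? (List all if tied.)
Most versatile: W1, W3 (3 jobs); Least covered: J1 (2 workers)

Worker degrees (jobs they can do): W1:3, W2:2, W3:3
Job degrees (workers who can do it): J1:2, J2:3, J3:3

Maximum worker degree is 3, achieved by: W1, W3
Minimum job degree is 2, achieved by: J1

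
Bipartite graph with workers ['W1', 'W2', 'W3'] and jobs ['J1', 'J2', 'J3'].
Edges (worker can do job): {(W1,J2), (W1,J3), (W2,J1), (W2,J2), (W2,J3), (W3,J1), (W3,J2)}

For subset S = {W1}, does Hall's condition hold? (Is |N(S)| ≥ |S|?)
Yes: |N(S)| = 2, |S| = 1

Subset S = {W1}
Neighbors N(S) = {J2, J3}

|N(S)| = 2, |S| = 1
Hall's condition: |N(S)| ≥ |S| is satisfied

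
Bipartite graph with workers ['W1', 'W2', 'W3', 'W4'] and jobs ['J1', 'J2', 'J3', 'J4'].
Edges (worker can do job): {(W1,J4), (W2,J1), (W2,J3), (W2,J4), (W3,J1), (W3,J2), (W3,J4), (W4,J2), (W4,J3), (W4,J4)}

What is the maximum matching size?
Maximum matching size = 4

Maximum matching: {(W1,J4), (W2,J3), (W3,J1), (W4,J2)}
Size: 4

This assigns 4 workers to 4 distinct jobs.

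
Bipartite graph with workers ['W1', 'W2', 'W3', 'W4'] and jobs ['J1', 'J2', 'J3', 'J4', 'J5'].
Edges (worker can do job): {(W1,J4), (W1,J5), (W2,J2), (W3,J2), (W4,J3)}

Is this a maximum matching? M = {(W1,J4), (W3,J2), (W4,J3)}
Yes, size 3 is maximum

Proposed matching has size 3.
Maximum matching size for this graph: 3.

This is a maximum matching.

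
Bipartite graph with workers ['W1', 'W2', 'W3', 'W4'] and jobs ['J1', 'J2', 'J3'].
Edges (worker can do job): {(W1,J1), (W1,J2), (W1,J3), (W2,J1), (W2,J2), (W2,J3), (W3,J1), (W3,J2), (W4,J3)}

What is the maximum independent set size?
Maximum independent set = 4

By König's theorem:
- Min vertex cover = Max matching = 3
- Max independent set = Total vertices - Min vertex cover
- Max independent set = 7 - 3 = 4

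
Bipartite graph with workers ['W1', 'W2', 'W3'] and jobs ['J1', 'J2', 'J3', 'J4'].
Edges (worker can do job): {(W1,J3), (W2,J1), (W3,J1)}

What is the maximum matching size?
Maximum matching size = 2

Maximum matching: {(W1,J3), (W3,J1)}
Size: 2

This assigns 2 workers to 2 distinct jobs.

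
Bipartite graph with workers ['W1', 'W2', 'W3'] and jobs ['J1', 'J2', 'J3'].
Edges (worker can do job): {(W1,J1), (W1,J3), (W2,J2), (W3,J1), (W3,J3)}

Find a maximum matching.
Matching: {(W1,J3), (W2,J2), (W3,J1)}

Maximum matching (size 3):
  W1 → J3
  W2 → J2
  W3 → J1

Each worker is assigned to at most one job, and each job to at most one worker.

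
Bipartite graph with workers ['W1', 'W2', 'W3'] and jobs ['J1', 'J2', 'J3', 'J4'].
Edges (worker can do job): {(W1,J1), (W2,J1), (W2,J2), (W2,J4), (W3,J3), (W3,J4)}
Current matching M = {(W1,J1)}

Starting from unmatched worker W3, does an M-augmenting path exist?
Yes: W3 → J4

An M-augmenting path alternates non-matching / matching edges, starting and ending at unmatched vertices.
Path: W3 → J4
(J4 is unmatched in M, so the path is augmenting.)
Flipping edges along this path would increase |M| from 1 to 2.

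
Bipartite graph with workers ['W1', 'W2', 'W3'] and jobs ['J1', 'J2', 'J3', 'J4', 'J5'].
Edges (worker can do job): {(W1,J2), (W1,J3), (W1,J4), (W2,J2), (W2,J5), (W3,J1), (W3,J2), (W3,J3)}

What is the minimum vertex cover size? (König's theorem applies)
Minimum vertex cover size = 3

By König's theorem: in bipartite graphs,
min vertex cover = max matching = 3

Maximum matching has size 3, so minimum vertex cover also has size 3.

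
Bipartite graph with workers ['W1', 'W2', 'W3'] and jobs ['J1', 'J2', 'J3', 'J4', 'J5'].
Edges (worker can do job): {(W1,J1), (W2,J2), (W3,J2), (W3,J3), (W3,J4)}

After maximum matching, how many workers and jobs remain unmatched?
Unmatched: 0 workers, 2 jobs

Maximum matching size: 3
Workers: 3 total, 3 matched, 0 unmatched
Jobs: 5 total, 3 matched, 2 unmatched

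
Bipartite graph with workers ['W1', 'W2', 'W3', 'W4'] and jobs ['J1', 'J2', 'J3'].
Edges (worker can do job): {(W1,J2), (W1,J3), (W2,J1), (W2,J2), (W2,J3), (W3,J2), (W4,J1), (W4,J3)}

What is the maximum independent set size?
Maximum independent set = 4

By König's theorem:
- Min vertex cover = Max matching = 3
- Max independent set = Total vertices - Min vertex cover
- Max independent set = 7 - 3 = 4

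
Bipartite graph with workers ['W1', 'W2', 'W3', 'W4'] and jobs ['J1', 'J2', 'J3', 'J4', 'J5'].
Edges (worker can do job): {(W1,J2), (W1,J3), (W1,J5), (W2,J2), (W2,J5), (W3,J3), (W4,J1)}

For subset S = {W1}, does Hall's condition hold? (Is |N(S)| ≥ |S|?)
Yes: |N(S)| = 3, |S| = 1

Subset S = {W1}
Neighbors N(S) = {J2, J3, J5}

|N(S)| = 3, |S| = 1
Hall's condition: |N(S)| ≥ |S| is satisfied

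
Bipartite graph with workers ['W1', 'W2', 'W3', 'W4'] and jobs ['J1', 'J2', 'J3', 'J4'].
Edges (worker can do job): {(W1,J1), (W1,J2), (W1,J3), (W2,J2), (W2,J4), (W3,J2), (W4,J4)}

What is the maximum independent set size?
Maximum independent set = 5

By König's theorem:
- Min vertex cover = Max matching = 3
- Max independent set = Total vertices - Min vertex cover
- Max independent set = 8 - 3 = 5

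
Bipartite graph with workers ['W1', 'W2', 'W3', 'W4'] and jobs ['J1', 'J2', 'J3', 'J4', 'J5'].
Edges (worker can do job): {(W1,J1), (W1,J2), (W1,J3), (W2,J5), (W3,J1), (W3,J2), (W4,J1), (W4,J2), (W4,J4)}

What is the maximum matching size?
Maximum matching size = 4

Maximum matching: {(W1,J3), (W2,J5), (W3,J2), (W4,J1)}
Size: 4

This assigns 4 workers to 4 distinct jobs.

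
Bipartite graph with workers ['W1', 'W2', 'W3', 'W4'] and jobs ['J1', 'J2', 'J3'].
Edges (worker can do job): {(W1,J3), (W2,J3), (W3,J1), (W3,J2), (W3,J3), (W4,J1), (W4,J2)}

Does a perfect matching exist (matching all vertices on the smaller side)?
Yes, perfect matching exists (size 3)

Perfect matching: {(W1,J3), (W3,J1), (W4,J2)}
All 3 vertices on the smaller side are matched.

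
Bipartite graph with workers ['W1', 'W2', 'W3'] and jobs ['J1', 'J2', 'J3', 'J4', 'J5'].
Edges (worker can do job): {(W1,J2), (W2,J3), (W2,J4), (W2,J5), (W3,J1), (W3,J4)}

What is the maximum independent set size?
Maximum independent set = 5

By König's theorem:
- Min vertex cover = Max matching = 3
- Max independent set = Total vertices - Min vertex cover
- Max independent set = 8 - 3 = 5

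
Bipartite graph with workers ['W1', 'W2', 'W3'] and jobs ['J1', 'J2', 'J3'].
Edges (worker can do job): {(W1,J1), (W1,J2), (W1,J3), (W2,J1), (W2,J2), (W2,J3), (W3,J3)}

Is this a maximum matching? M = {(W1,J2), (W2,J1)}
No, size 2 is not maximum

Proposed matching has size 2.
Maximum matching size for this graph: 3.

This is NOT maximum - can be improved to size 3.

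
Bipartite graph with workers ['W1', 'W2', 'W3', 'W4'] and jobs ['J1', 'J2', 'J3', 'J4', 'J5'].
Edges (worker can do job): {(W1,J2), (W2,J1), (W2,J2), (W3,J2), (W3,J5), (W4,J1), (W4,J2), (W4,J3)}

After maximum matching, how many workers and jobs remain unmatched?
Unmatched: 0 workers, 1 jobs

Maximum matching size: 4
Workers: 4 total, 4 matched, 0 unmatched
Jobs: 5 total, 4 matched, 1 unmatched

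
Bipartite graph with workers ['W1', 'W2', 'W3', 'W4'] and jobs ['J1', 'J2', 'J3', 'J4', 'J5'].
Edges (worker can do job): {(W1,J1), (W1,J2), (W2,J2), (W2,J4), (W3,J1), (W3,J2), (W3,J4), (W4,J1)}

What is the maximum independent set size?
Maximum independent set = 6

By König's theorem:
- Min vertex cover = Max matching = 3
- Max independent set = Total vertices - Min vertex cover
- Max independent set = 9 - 3 = 6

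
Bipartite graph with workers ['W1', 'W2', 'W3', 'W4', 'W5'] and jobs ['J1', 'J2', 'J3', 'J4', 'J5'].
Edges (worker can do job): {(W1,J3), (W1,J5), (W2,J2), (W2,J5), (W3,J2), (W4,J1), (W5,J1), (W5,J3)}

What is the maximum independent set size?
Maximum independent set = 6

By König's theorem:
- Min vertex cover = Max matching = 4
- Max independent set = Total vertices - Min vertex cover
- Max independent set = 10 - 4 = 6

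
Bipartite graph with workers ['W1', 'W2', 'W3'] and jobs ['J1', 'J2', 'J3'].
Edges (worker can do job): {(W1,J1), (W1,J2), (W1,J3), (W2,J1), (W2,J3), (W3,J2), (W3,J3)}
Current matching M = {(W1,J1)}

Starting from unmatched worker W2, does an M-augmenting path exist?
Yes: W2 → J3

An M-augmenting path alternates non-matching / matching edges, starting and ending at unmatched vertices.
Path: W2 → J3
(J3 is unmatched in M, so the path is augmenting.)
Flipping edges along this path would increase |M| from 1 to 2.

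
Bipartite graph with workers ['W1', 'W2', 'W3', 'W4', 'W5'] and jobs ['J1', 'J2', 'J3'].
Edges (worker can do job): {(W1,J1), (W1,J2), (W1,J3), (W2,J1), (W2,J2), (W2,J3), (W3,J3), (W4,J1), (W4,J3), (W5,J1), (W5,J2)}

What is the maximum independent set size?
Maximum independent set = 5

By König's theorem:
- Min vertex cover = Max matching = 3
- Max independent set = Total vertices - Min vertex cover
- Max independent set = 8 - 3 = 5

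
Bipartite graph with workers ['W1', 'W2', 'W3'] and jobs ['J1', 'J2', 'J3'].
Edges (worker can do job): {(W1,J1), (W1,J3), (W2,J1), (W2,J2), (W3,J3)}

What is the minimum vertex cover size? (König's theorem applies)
Minimum vertex cover size = 3

By König's theorem: in bipartite graphs,
min vertex cover = max matching = 3

Maximum matching has size 3, so minimum vertex cover also has size 3.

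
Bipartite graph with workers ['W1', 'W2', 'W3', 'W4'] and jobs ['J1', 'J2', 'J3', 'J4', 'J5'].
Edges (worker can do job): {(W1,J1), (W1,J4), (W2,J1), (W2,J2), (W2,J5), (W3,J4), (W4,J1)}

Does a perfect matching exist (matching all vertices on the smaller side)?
No, maximum matching has size 3 < 4

Maximum matching has size 3, need 4 for perfect matching.
Unmatched workers: ['W1']
Unmatched jobs: ['J3', 'J2']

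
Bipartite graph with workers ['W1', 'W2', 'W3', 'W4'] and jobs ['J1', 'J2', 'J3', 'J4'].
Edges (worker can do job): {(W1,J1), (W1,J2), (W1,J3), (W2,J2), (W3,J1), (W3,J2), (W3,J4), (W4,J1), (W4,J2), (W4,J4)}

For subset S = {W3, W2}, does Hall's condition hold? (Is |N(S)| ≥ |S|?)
Yes: |N(S)| = 3, |S| = 2

Subset S = {W3, W2}
Neighbors N(S) = {J1, J2, J4}

|N(S)| = 3, |S| = 2
Hall's condition: |N(S)| ≥ |S| is satisfied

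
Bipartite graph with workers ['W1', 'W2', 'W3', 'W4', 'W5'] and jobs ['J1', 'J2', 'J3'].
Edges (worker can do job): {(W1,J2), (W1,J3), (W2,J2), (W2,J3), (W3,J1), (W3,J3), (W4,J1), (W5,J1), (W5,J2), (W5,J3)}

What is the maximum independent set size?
Maximum independent set = 5

By König's theorem:
- Min vertex cover = Max matching = 3
- Max independent set = Total vertices - Min vertex cover
- Max independent set = 8 - 3 = 5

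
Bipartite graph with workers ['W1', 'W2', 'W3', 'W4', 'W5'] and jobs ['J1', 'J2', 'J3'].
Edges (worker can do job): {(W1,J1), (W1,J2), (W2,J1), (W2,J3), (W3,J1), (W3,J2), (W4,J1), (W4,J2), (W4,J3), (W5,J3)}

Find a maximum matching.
Matching: {(W3,J1), (W4,J2), (W5,J3)}

Maximum matching (size 3):
  W3 → J1
  W4 → J2
  W5 → J3

Each worker is assigned to at most one job, and each job to at most one worker.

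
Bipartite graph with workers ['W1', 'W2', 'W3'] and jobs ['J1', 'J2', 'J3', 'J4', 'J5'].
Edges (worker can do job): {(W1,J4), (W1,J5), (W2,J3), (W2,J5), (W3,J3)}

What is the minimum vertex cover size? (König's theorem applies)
Minimum vertex cover size = 3

By König's theorem: in bipartite graphs,
min vertex cover = max matching = 3

Maximum matching has size 3, so minimum vertex cover also has size 3.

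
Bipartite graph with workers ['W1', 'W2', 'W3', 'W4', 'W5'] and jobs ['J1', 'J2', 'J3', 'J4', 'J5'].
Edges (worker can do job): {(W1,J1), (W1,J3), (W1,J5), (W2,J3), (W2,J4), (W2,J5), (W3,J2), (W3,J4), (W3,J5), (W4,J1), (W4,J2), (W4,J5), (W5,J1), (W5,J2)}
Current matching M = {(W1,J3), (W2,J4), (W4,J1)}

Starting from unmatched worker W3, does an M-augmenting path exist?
Yes: W3 → J5

An M-augmenting path alternates non-matching / matching edges, starting and ending at unmatched vertices.
Path: W3 → J5
(J5 is unmatched in M, so the path is augmenting.)
Flipping edges along this path would increase |M| from 3 to 4.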